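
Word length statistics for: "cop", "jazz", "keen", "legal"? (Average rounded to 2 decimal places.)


Lengths: "cop"=3, "jazz"=4, "keen"=4, "legal"=5
Sum = 16, Count = 4
Average = 16/4 = 4.00
= avg=4.00, min=3, max=5


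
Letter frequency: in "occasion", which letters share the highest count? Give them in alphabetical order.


Word: "occasion"
Letter counts:
  'a': 1
  'c': 2
  'i': 1
  'n': 1
  'o': 2
  's': 1
Maximum count = 2
Most frequent = 'c', 'o' (2 times each)


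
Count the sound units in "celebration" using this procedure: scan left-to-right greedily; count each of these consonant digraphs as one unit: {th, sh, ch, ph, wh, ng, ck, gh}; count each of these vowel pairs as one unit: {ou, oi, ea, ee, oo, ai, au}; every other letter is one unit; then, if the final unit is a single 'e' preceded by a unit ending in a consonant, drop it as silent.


Word: "celebration" (11 letters)
Left-to-right scan:
  (1) 'c' (letter)
  (2) 'e' (letter)
  (3) 'l' (letter)
  (4) 'e' (letter)
  (5) 'b' (letter)
  (6) 'r' (letter)
  (7) 'a' (letter)
  (8) 't' (letter)
  (9) 'i' (letter)
  (10) 'o' (letter)
  (11) 'n' (letter)
Units from scan: 11
Sound units = 11 units


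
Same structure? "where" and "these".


Pattern of "where": [0, 1, 2, 3, 2]
Pattern of "these": [0, 1, 2, 3, 2]
Patterns match
Same pattern = Yes


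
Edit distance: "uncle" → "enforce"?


Word 1: "uncle" (length 5)
Word 2: "enforce" (length 7)
One optimal edit sequence (insert/delete/substitute each cost 1):
  1. substitute 'u' -> 'e'  (+1)
  2. keep 'n'
  3. insert 'f'  (+1)
  4. insert 'o'  (+1)
  5. substitute 'c' -> 'r'  (+1)
  6. substitute 'l' -> 'c'  (+1)
  7. keep 'e'
Total edit operations: 5
Edit distance = 5


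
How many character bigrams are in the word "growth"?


Word: "growth" (length 6)
Number of 2-grams = length - 2 + 1 = 6 - 2 + 1
= 5


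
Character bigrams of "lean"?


Word: "lean" (length 4)
Number of bigrams = 4 - 2 + 1 = 3
  Position 0: "le"
  Position 1: "ea"
  Position 2: "an"
Bigrams = "le", "ea", "an"


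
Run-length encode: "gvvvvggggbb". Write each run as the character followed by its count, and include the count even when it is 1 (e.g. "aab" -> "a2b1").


String: "gvvvvggggbb"
Scanning for consecutive runs:
  'g' x 1
  'v' x 4
  'g' x 4
  'b' x 2
RLE = "g1v4g4b2"


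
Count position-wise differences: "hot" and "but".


Comparing character by character (same length = 3):
  Pos 0: 'h' vs 'b' !=
  Pos 1: 'o' vs 'u' !=
  Pos 2: 't' vs 't' =
Hamming distance = 2


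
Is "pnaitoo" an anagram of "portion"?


Word 1: "portion" → sorted: inooprt
Word 2: "pnaitoo" → sorted: ainoopt
Same letters? inooprt != ainoopt
Anagram = No


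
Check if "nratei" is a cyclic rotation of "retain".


Word: "retain", Candidate: "nratei"
Method: check if candidate is substring of word+word
"retainretain" contains "nratei"? No
Is rotation = No


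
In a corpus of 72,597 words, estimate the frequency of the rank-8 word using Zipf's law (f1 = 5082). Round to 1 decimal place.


Zipf's law: f(r) = f(1) / r
f(1) = 5082
f(8) = 5082 / 8
= 635.3 occurrences


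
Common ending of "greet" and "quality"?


Word 1: "greet"
Word 2: "quality"
Comparing from end:
  Pos -1: 't' != 'y' (stop)
LCS = "" (length 0)


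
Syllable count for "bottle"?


Word: "bottle"
Syllable breakdown: bot | tle
Counting: 2 parts
= 2 syllables


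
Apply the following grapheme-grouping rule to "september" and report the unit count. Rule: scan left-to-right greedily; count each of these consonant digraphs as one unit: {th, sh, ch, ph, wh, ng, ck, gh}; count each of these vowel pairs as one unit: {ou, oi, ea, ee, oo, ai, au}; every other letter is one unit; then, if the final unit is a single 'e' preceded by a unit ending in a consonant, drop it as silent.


Word: "september" (9 letters)
Left-to-right scan:
  [1] 's' (letter)
  [2] 'e' (letter)
  [3] 'p' (letter)
  [4] 't' (letter)
  [5] 'e' (letter)
  [6] 'm' (letter)
  [7] 'b' (letter)
  [8] 'e' (letter)
  [9] 'r' (letter)
Units from scan: 9
Sound units = 9 units


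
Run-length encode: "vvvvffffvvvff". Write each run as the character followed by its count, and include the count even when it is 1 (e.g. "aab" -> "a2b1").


String: "vvvvffffvvvff"
Scanning for consecutive runs:
  'v' x 4
  'f' x 4
  'v' x 3
  'f' x 2
RLE = "v4f4v3f2"


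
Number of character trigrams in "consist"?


Word: "consist" (length 7)
Number of 3-grams = length - 3 + 1 = 7 - 3 + 1
= 5


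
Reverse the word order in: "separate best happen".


Original: "separate best happen"
Words (1..n): separate | best | happen
Reversed (n..1): happen | best | separate
Result = "happen best separate"


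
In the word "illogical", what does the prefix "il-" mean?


Prefix: il-
Example: illogical = il- + logical
Meaning = not


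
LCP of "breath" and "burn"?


Word 1: "breath"
Word 2: "burn"
Comparing from start:
  Pos 0: 'b' == 'b'
  Pos 1: 'r' != 'u' (stop)
LCP = "b" (length 1)


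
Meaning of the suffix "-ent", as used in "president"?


Suffix: -ent
As in: president -> preside + -ent, with a spelling change
Meaning = one who / that which


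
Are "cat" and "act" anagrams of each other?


Word 1: "cat" → sorted: act
Word 2: "act" → sorted: act
Same letters? act == act
Anagram = Yes


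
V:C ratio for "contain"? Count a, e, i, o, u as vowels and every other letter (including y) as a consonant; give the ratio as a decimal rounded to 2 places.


Word: "contain"
Vowels (a,e,i,o,u): 3
Consonants: 4
Ratio = 3/4
= 0.75


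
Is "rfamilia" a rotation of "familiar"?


Word: "familiar", Candidate: "rfamilia"
Method: check if candidate is substring of word+word
"familiarfamiliar" contains "rfamilia"? Yes
Is rotation = Yes


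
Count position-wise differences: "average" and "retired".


Comparing character by character (same length = 7):
  Pos 0: 'a' vs 'r' !=
  Pos 1: 'v' vs 'e' !=
  Pos 2: 'e' vs 't' !=
  Pos 3: 'r' vs 'i' !=
  Pos 4: 'a' vs 'r' !=
  Pos 5: 'g' vs 'e' !=
  Pos 6: 'e' vs 'd' !=
Hamming distance = 7


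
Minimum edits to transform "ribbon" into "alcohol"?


Word 1: "ribbon" (length 6)
Word 2: "alcohol" (length 7)
One optimal edit sequence (insert/delete/substitute each cost 1):
  1. insert 'a'  (+1)
  2. substitute 'r' -> 'l'  (+1)
  3. substitute 'i' -> 'c'  (+1)
  4. substitute 'b' -> 'o'  (+1)
  5. substitute 'b' -> 'h'  (+1)
  6. keep 'o'
  7. substitute 'n' -> 'l'  (+1)
Total edit operations: 6
Edit distance = 6


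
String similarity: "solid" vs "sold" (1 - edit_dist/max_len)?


Word 1: "solid" (length 5)
Word 2: "sold" (length 4)
One optimal edit sequence:
  1. keep 's'
  2. keep 'o'
  3. keep 'l'
  4. delete 'i'  (+1)
  5. keep 'd'
Edit distance = 1
Max length = max(5, 4) = 5
Similarity = 1 - 1/5
= 0.8000


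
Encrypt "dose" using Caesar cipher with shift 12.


Word: "dose"
Shift: 12
Each letter → (letter + shift) mod 26:
  'd' (3) + 12 = 15 → 'p'
  'o' (14) + 12 = 0 → 'a'
  's' (18) + 12 = 4 → 'e'
  'e' (4) + 12 = 16 → 'q'
Result = "paeq"


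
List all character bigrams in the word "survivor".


Word: "survivor" (length 8)
Number of bigrams = 8 - 2 + 1 = 7
  Position 0: "su"
  Position 1: "ur"
  Position 2: "rv"
  Position 3: "vi"
  Position 4: "iv"
  Position 5: "vo"
  Position 6: "or"
Bigrams = "su", "ur", "rv", "vi", "iv", "vo", "or"


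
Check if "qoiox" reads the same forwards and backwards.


Word: "qoiox"
Reversed: "xoioq"
Forward == Backward? qoiox != xoioq
Palindrome = No


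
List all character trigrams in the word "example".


Word: "example" (length 7)
Number of trigrams = 7 - 3 + 1 = 5
  Position 0: "exa"
  Position 1: "xam"
  Position 2: "amp"
  Position 3: "mpl"
  Position 4: "ple"
Trigrams = "exa", "xam", "amp", "mpl", "ple"


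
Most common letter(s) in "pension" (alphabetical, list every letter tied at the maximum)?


Word: "pension"
Letter counts:
  'e': 1
  'i': 1
  'n': 2
  'o': 1
  'p': 1
  's': 1
Maximum count = 2
Most frequent = 'n' (2 times each)


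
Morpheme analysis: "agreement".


Word: "agreement"
Morphemes: agree + -ment
Each morpheme carries meaning
= 2 morphemes


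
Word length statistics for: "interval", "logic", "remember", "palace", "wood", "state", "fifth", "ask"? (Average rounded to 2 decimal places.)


Lengths: "interval"=8, "logic"=5, "remember"=8, "palace"=6, "wood"=4, "state"=5, "fifth"=5, "ask"=3
Sum = 44, Count = 8
Average = 44/8 = 5.50
= avg=5.50, min=3, max=8


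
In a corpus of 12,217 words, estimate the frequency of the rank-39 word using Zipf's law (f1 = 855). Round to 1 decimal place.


Zipf's law: f(r) = f(1) / r
f(1) = 855
f(39) = 855 / 39
= 21.9 occurrences


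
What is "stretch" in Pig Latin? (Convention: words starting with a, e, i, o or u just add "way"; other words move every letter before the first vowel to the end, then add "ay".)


Word: "stretch"
Starts with consonant(s) → move to end, add 'ay'
Consonant cluster: "str"
Pig Latin = "etchstray"


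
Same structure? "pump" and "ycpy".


Pattern of "pump": [0, 1, 2, 0]
Pattern of "ycpy": [0, 1, 2, 0]
Patterns match
Same pattern = Yes


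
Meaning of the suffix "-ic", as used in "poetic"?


Suffix: -ic
Example: poetic = poet + -ic
Meaning = relating to


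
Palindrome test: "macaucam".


Word: "macaucam"
Reversed: "macuacam"
Forward == Backward? macaucam != macuacam
Palindrome = No


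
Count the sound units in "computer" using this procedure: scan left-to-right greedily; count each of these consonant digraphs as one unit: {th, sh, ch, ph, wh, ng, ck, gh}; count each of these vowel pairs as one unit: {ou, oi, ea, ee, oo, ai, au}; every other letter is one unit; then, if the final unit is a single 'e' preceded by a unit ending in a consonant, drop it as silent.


Word: "computer" (8 letters)
Left-to-right scan:
  (1) 'c' (letter)
  (2) 'o' (letter)
  (3) 'm' (letter)
  (4) 'p' (letter)
  (5) 'u' (letter)
  (6) 't' (letter)
  (7) 'e' (letter)
  (8) 'r' (letter)
Units from scan: 8
Sound units = 8 units


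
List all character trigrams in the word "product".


Word: "product" (length 7)
Number of trigrams = 7 - 3 + 1 = 5
  Position 0: "pro"
  Position 1: "rod"
  Position 2: "odu"
  Position 3: "duc"
  Position 4: "uct"
Trigrams = "pro", "rod", "odu", "duc", "uct"


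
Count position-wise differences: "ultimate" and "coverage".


Comparing character by character (same length = 8):
  Pos 0: 'u' vs 'c' !=
  Pos 1: 'l' vs 'o' !=
  Pos 2: 't' vs 'v' !=
  Pos 3: 'i' vs 'e' !=
  Pos 4: 'm' vs 'r' !=
  Pos 5: 'a' vs 'a' =
  Pos 6: 't' vs 'g' !=
  Pos 7: 'e' vs 'e' =
Hamming distance = 6


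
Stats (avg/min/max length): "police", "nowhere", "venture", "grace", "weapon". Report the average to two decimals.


Lengths: "police"=6, "nowhere"=7, "venture"=7, "grace"=5, "weapon"=6
Sum = 31, Count = 5
Average = 31/5 = 6.20
= avg=6.20, min=5, max=7


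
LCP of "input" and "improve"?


Word 1: "input"
Word 2: "improve"
Comparing from start:
  Pos 0: 'i' == 'i'
  Pos 1: 'n' != 'm' (stop)
LCP = "i" (length 1)


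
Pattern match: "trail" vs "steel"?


Pattern of "trail": [0, 1, 2, 3, 4]
Pattern of "steel": [0, 1, 2, 2, 3]
Patterns do not match
Same pattern = No


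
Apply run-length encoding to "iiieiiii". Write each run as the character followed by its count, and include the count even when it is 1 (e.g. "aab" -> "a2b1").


String: "iiieiiii"
Scanning for consecutive runs:
  'i' x 3
  'e' x 1
  'i' x 4
RLE = "i3e1i4"


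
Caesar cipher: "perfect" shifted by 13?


Word: "perfect"
Shift: 13
Each letter → (letter + shift) mod 26:
  'p' (15) + 13 = 2 → 'c'
  'e' (4) + 13 = 17 → 'r'
  'r' (17) + 13 = 4 → 'e'
  'f' (5) + 13 = 18 → 's'
  'e' (4) + 13 = 17 → 'r'
  'c' (2) + 13 = 15 → 'p'
  't' (19) + 13 = 6 → 'g'
Result = "cresrpg"


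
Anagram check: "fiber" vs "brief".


Word 1: "fiber" → sorted: befir
Word 2: "brief" → sorted: befir
Same letters? befir == befir
Anagram = Yes


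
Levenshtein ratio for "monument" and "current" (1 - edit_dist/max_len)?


Word 1: "monument" (length 8)
Word 2: "current" (length 7)
One optimal edit sequence:
  1. delete 'm'  (+1)
  2. substitute 'o' -> 'c'  (+1)
  3. substitute 'n' -> 'u'  (+1)
  4. substitute 'u' -> 'r'  (+1)
  5. substitute 'm' -> 'r'  (+1)
  6. keep 'e'
  7. keep 'n'
  8. keep 't'
Edit distance = 5
Max length = max(8, 7) = 8
Similarity = 1 - 5/8
= 0.3750


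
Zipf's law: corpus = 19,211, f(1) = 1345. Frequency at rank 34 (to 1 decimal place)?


Zipf's law: f(r) = f(1) / r
f(1) = 1345
f(34) = 1345 / 34
= 39.6 occurrences


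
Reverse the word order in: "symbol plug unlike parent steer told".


Original: "symbol plug unlike parent steer told"
Words (1..n): symbol | plug | unlike | parent | steer | told
Reversed (n..1): told | steer | parent | unlike | plug | symbol
Result = "told steer parent unlike plug symbol"


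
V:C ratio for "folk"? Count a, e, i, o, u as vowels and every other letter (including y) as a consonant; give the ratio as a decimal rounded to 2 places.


Word: "folk"
Vowels (a,e,i,o,u): 1
Consonants: 3
Ratio = 1/3
= 0.33


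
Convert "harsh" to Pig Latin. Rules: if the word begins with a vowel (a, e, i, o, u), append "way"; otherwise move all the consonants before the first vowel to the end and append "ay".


Word: "harsh"
Starts with consonant(s) → move to end, add 'ay'
Consonant cluster: "h"
Pig Latin = "arshhay"


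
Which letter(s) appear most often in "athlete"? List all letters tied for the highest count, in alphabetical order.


Word: "athlete"
Letter counts:
  'a': 1
  'e': 2
  'h': 1
  'l': 1
  't': 2
Maximum count = 2
Most frequent = 'e', 't' (2 times each)


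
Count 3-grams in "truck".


Word: "truck" (length 5)
Number of 3-grams = length - 3 + 1 = 5 - 3 + 1
= 3


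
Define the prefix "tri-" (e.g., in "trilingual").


Prefix: tri-
Example: trilingual = tri- + lingual
Meaning = three


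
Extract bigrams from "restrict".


Word: "restrict" (length 8)
Number of bigrams = 8 - 2 + 1 = 7
  Position 0: "re"
  Position 1: "es"
  Position 2: "st"
  Position 3: "tr"
  Position 4: "ri"
  Position 5: "ic"
  Position 6: "ct"
Bigrams = "re", "es", "st", "tr", "ri", "ic", "ct"


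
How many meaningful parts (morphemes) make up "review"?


Word: "review"
Morphemes: re- / view
Each morpheme carries meaning
= 2 morphemes


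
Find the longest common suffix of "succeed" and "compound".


Word 1: "succeed"
Word 2: "compound"
Comparing from end:
  Pos -1: 'd' == 'd'
  Pos -2: 'e' != 'n' (stop)
LCS = "d" (length 1)


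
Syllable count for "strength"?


Word: "strength"
Syllable breakdown: strength
Counting: 1 part
= 1 syllable


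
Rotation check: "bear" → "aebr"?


Word: "bear", Candidate: "aebr"
Method: check if candidate is substring of word+word
"bearbear" contains "aebr"? No
Is rotation = No


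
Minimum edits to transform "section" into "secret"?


Word 1: "section" (length 7)
Word 2: "secret" (length 6)
One optimal edit sequence (insert/delete/substitute each cost 1):
  1. keep 's'
  2. keep 'e'
  3. keep 'c'
  4. delete 't'  (+1)
  5. substitute 'i' -> 'r'  (+1)
  6. substitute 'o' -> 'e'  (+1)
  7. substitute 'n' -> 't'  (+1)
Total edit operations: 4
Edit distance = 4


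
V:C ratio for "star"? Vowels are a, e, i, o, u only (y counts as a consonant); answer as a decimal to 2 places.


Word: "star"
Vowels (a,e,i,o,u): 1
Consonants: 3
Ratio = 1/3
= 0.33


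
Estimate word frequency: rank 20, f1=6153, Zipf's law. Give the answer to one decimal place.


Zipf's law: f(r) = f(1) / r
f(1) = 6153
f(20) = 6153 / 20
= 307.7 occurrences


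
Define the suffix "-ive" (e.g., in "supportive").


Suffix: -ive
As in: supportive -> support + -ive
Meaning = tending to


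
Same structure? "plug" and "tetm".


Pattern of "plug": [0, 1, 2, 3]
Pattern of "tetm": [0, 1, 0, 2]
Patterns do not match
Same pattern = No


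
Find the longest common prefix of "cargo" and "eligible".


Word 1: "cargo"
Word 2: "eligible"
Comparing from start:
  Pos 0: 'c' != 'e' (stop)
LCP = "" (length 0)


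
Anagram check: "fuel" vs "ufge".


Word 1: "fuel" → sorted: eflu
Word 2: "ufge" → sorted: efgu
Same letters? eflu != efgu
Anagram = No


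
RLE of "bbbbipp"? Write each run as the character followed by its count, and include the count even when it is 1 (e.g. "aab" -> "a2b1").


String: "bbbbipp"
Scanning for consecutive runs:
  'b' x 4
  'i' x 1
  'p' x 2
RLE = "b4i1p2"


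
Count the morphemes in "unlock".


Word: "unlock"
Morphemes: un- | lock
Each morpheme carries meaning
= 2 morphemes


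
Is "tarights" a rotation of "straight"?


Word: "straight", Candidate: "tarights"
Method: check if candidate is substring of word+word
"straightstraight" contains "tarights"? No
Is rotation = No


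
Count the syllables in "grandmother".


Word: "grandmother"
Syllable breakdown: grand · moth · er
Counting: 3 parts
= 3 syllables


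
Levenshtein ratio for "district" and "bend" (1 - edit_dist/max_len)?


Word 1: "district" (length 8)
Word 2: "bend" (length 4)
One optimal edit sequence:
  1. delete 'd'  (+1)
  2. delete 'i'  (+1)
  3. delete 's'  (+1)
  4. delete 't'  (+1)
  5. substitute 'r' -> 'b'  (+1)
  6. substitute 'i' -> 'e'  (+1)
  7. substitute 'c' -> 'n'  (+1)
  8. substitute 't' -> 'd'  (+1)
Edit distance = 8
Max length = max(8, 4) = 8
Similarity = 1 - 8/8
= 0.0000


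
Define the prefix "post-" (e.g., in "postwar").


Prefix: post-
Example: postwar = post- + war
Meaning = after


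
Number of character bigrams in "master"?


Word: "master" (length 6)
Number of 2-grams = length - 2 + 1 = 6 - 2 + 1
= 5


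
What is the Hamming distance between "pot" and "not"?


Comparing character by character (same length = 3):
  Pos 0: 'p' vs 'n' !=
  Pos 1: 'o' vs 'o' =
  Pos 2: 't' vs 't' =
Hamming distance = 1


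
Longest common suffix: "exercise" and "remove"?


Word 1: "exercise"
Word 2: "remove"
Comparing from end:
  Pos -1: 'e' == 'e'
  Pos -2: 's' != 'v' (stop)
LCS = "e" (length 1)


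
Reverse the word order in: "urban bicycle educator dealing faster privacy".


Original: "urban bicycle educator dealing faster privacy"
Words (1..n): urban | bicycle | educator | dealing | faster | privacy
Reversed (n..1): privacy | faster | dealing | educator | bicycle | urban
Result = "privacy faster dealing educator bicycle urban"


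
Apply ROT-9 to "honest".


Word: "honest"
Shift: 9
Each letter → (letter + shift) mod 26:
  'h' (7) + 9 = 16 → 'q'
  'o' (14) + 9 = 23 → 'x'
  'n' (13) + 9 = 22 → 'w'
  'e' (4) + 9 = 13 → 'n'
  's' (18) + 9 = 1 → 'b'
  't' (19) + 9 = 2 → 'c'
Result = "qxwnbc"


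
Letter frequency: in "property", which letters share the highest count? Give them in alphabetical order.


Word: "property"
Letter counts:
  'e': 1
  'o': 1
  'p': 2
  'r': 2
  't': 1
  'y': 1
Maximum count = 2
Most frequent = 'p', 'r' (2 times each)


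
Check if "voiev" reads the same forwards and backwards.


Word: "voiev"
Reversed: "veiov"
Forward == Backward? voiev != veiov
Palindrome = No


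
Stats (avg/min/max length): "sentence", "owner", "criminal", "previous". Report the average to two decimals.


Lengths: "sentence"=8, "owner"=5, "criminal"=8, "previous"=8
Sum = 29, Count = 4
Average = 29/4 = 7.25
= avg=7.25, min=5, max=8


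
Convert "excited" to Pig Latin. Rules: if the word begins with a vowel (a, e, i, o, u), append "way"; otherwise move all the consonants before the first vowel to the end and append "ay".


Word: "excited"
Starts with vowel → add 'way'
Pig Latin = "excitedway"


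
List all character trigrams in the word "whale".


Word: "whale" (length 5)
Number of trigrams = 5 - 3 + 1 = 3
  Position 0: "wha"
  Position 1: "hal"
  Position 2: "ale"
Trigrams = "wha", "hal", "ale"


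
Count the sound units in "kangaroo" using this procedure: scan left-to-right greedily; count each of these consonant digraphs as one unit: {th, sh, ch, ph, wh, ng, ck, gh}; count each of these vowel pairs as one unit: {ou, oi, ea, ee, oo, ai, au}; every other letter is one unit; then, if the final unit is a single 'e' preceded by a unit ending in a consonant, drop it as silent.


Word: "kangaroo" (8 letters)
Left-to-right scan:
  (1) 'k' (letter)
  (2) 'a' (letter)
  (3) 'ng' (digraph)
  (4) 'a' (letter)
  (5) 'r' (letter)
  (6) 'oo' (vowel-pair)
Units from scan: 6
Sound units = 6 units


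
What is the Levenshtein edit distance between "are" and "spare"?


Word 1: "are" (length 3)
Word 2: "spare" (length 5)
One optimal edit sequence (insert/delete/substitute each cost 1):
  1. insert 's'  (+1)
  2. insert 'p'  (+1)
  3. keep 'a'
  4. keep 'r'
  5. keep 'e'
Total edit operations: 2
Edit distance = 2


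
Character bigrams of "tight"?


Word: "tight" (length 5)
Number of bigrams = 5 - 2 + 1 = 4
  Position 0: "ti"
  Position 1: "ig"
  Position 2: "gh"
  Position 3: "ht"
Bigrams = "ti", "ig", "gh", "ht"


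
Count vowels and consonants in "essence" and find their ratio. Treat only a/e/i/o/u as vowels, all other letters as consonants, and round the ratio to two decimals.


Word: "essence"
Vowels (a,e,i,o,u): 3
Consonants: 4
Ratio = 3/4
= 0.75


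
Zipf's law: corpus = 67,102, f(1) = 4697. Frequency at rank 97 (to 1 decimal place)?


Zipf's law: f(r) = f(1) / r
f(1) = 4697
f(97) = 4697 / 97
= 48.4 occurrences


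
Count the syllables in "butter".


Word: "butter"
Syllable breakdown: but / ter
Counting: 2 parts
= 2 syllables


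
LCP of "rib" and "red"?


Word 1: "rib"
Word 2: "red"
Comparing from start:
  Pos 0: 'r' == 'r'
  Pos 1: 'i' != 'e' (stop)
LCP = "r" (length 1)


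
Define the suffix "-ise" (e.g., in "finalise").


Suffix: -ise
Example: finalise (final + -ise)
Meaning = to make


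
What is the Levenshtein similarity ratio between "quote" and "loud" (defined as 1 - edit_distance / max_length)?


Word 1: "quote" (length 5)
Word 2: "loud" (length 4)
One optimal edit sequence:
  1. delete 'q'  (+1)
  2. substitute 'u' -> 'l'  (+1)
  3. keep 'o'
  4. substitute 't' -> 'u'  (+1)
  5. substitute 'e' -> 'd'  (+1)
Edit distance = 4
Max length = max(5, 4) = 5
Similarity = 1 - 4/5
= 0.2000


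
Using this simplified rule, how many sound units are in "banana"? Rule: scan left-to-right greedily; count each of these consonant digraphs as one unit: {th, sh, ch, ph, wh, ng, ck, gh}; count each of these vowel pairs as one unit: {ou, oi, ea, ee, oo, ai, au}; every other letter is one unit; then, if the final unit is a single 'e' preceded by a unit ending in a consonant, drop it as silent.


Word: "banana" (6 letters)
Left-to-right scan:
  [1] 'b' (letter)
  [2] 'a' (letter)
  [3] 'n' (letter)
  [4] 'a' (letter)
  [5] 'n' (letter)
  [6] 'a' (letter)
Units from scan: 6
Sound units = 6 units


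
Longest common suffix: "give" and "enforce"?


Word 1: "give"
Word 2: "enforce"
Comparing from end:
  Pos -1: 'e' == 'e'
  Pos -2: 'v' != 'c' (stop)
LCS = "e" (length 1)


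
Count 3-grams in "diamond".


Word: "diamond" (length 7)
Number of 3-grams = length - 3 + 1 = 7 - 3 + 1
= 5


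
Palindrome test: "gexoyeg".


Word: "gexoyeg"
Reversed: "geyoxeg"
Forward == Backward? gexoyeg != geyoxeg
Palindrome = No


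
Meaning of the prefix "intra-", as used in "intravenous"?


Prefix: intra-
Example: intravenous = intra- + venous
Meaning = within


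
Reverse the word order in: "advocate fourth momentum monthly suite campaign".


Original: "advocate fourth momentum monthly suite campaign"
Words (1..n): advocate | fourth | momentum | monthly | suite | campaign
Reversed (n..1): campaign | suite | monthly | momentum | fourth | advocate
Result = "campaign suite monthly momentum fourth advocate"


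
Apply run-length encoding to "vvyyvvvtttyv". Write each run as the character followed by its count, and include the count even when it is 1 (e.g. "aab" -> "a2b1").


String: "vvyyvvvtttyv"
Scanning for consecutive runs:
  'v' x 2
  'y' x 2
  'v' x 3
  't' x 3
  'y' x 1
  'v' x 1
RLE = "v2y2v3t3y1v1"


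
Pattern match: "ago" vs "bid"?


Pattern of "ago": [0, 1, 2]
Pattern of "bid": [0, 1, 2]
Patterns match
Same pattern = Yes


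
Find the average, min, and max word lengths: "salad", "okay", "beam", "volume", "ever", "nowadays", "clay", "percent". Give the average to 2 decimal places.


Lengths: "salad"=5, "okay"=4, "beam"=4, "volume"=6, "ever"=4, "nowadays"=8, "clay"=4, "percent"=7
Sum = 42, Count = 8
Average = 42/8 = 5.25
= avg=5.25, min=4, max=8


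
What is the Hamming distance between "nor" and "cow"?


Comparing character by character (same length = 3):
  Pos 0: 'n' vs 'c' !=
  Pos 1: 'o' vs 'o' =
  Pos 2: 'r' vs 'w' !=
Hamming distance = 2


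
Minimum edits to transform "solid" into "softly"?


Word 1: "solid" (length 5)
Word 2: "softly" (length 6)
One optimal edit sequence (insert/delete/substitute each cost 1):
  1. keep 's'
  2. keep 'o'
  3. insert 'f'  (+1)
  4. substitute 'l' -> 't'  (+1)
  5. substitute 'i' -> 'l'  (+1)
  6. substitute 'd' -> 'y'  (+1)
Total edit operations: 4
Edit distance = 4


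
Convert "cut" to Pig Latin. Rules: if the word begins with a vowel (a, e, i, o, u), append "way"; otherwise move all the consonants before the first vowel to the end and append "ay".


Word: "cut"
Starts with consonant(s) → move to end, add 'ay'
Consonant cluster: "c"
Pig Latin = "utcay"


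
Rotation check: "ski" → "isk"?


Word: "ski", Candidate: "isk"
Method: check if candidate is substring of word+word
"skiski" contains "isk"? Yes
Is rotation = Yes


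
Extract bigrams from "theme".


Word: "theme" (length 5)
Number of bigrams = 5 - 2 + 1 = 4
  Position 0: "th"
  Position 1: "he"
  Position 2: "em"
  Position 3: "me"
Bigrams = "th", "he", "em", "me"


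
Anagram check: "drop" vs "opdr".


Word 1: "drop" → sorted: dopr
Word 2: "opdr" → sorted: dopr
Same letters? dopr == dopr
Anagram = Yes


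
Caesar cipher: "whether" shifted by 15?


Word: "whether"
Shift: 15
Each letter → (letter + shift) mod 26:
  'w' (22) + 15 = 11 → 'l'
  'h' (7) + 15 = 22 → 'w'
  'e' (4) + 15 = 19 → 't'
  't' (19) + 15 = 8 → 'i'
  'h' (7) + 15 = 22 → 'w'
  'e' (4) + 15 = 19 → 't'
  'r' (17) + 15 = 6 → 'g'
Result = "lwtiwtg"


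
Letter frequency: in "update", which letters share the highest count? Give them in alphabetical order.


Word: "update"
Letter counts:
  'a': 1
  'd': 1
  'e': 1
  'p': 1
  't': 1
  'u': 1
Maximum count = 1
Most frequent = 'a', 'd', 'e', 'p', 't', 'u' (1 time each)


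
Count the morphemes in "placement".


Word: "placement"
Morphemes: place / -ment
Each morpheme carries meaning
= 2 morphemes


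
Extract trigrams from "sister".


Word: "sister" (length 6)
Number of trigrams = 6 - 3 + 1 = 4
  Position 0: "sis"
  Position 1: "ist"
  Position 2: "ste"
  Position 3: "ter"
Trigrams = "sis", "ist", "ste", "ter"


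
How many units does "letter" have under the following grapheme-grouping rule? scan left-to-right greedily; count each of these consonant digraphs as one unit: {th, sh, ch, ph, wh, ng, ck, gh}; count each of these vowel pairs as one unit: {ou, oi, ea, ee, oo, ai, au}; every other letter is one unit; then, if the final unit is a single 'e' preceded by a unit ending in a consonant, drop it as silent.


Word: "letter" (6 letters)
Left-to-right scan:
  1. 'l' (letter)
  2. 'e' (letter)
  3. 't' (letter)
  4. 't' (letter)
  5. 'e' (letter)
  6. 'r' (letter)
Units from scan: 6
Sound units = 6 units


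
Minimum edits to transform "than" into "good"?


Word 1: "than" (length 4)
Word 2: "good" (length 4)
One optimal edit sequence (insert/delete/substitute each cost 1):
  1. substitute 't' -> 'g'  (+1)
  2. substitute 'h' -> 'o'  (+1)
  3. substitute 'a' -> 'o'  (+1)
  4. substitute 'n' -> 'd'  (+1)
Total edit operations: 4
Edit distance = 4


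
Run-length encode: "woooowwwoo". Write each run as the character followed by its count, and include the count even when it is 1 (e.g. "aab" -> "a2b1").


String: "woooowwwoo"
Scanning for consecutive runs:
  'w' x 1
  'o' x 4
  'w' x 3
  'o' x 2
RLE = "w1o4w3o2"


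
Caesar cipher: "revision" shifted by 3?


Word: "revision"
Shift: 3
Each letter → (letter + shift) mod 26:
  'r' (17) + 3 = 20 → 'u'
  'e' (4) + 3 = 7 → 'h'
  'v' (21) + 3 = 24 → 'y'
  'i' (8) + 3 = 11 → 'l'
  's' (18) + 3 = 21 → 'v'
  'i' (8) + 3 = 11 → 'l'
  'o' (14) + 3 = 17 → 'r'
  'n' (13) + 3 = 16 → 'q'
Result = "uhylvlrq"


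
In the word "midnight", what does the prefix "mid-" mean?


Prefix: mid-
Example: midnight = mid- + night
Meaning = middle


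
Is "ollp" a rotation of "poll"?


Word: "poll", Candidate: "ollp"
Method: check if candidate is substring of word+word
"pollpoll" contains "ollp"? Yes
Is rotation = Yes


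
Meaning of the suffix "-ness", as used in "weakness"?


Suffix: -ness
Example: weakness (weak + -ness)
Meaning = state of being


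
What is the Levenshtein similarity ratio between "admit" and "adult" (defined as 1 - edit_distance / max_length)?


Word 1: "admit" (length 5)
Word 2: "adult" (length 5)
One optimal edit sequence:
  1. keep 'a'
  2. keep 'd'
  3. substitute 'm' -> 'u'  (+1)
  4. substitute 'i' -> 'l'  (+1)
  5. keep 't'
Edit distance = 2
Max length = max(5, 5) = 5
Similarity = 1 - 2/5
= 0.6000


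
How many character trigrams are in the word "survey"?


Word: "survey" (length 6)
Number of 3-grams = length - 3 + 1 = 6 - 3 + 1
= 4


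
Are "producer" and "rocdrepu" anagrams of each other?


Word 1: "producer" → sorted: cdeoprru
Word 2: "rocdrepu" → sorted: cdeoprru
Same letters? cdeoprru == cdeoprru
Anagram = Yes


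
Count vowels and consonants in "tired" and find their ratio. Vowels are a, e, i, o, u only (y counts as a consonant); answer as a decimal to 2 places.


Word: "tired"
Vowels (a,e,i,o,u): 2
Consonants: 3
Ratio = 2/3
= 0.67


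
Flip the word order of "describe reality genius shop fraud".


Original: "describe reality genius shop fraud"
Words (1..n): describe | reality | genius | shop | fraud
Reversed (n..1): fraud | shop | genius | reality | describe
Result = "fraud shop genius reality describe"


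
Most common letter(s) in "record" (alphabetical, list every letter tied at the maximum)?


Word: "record"
Letter counts:
  'c': 1
  'd': 1
  'e': 1
  'o': 1
  'r': 2
Maximum count = 2
Most frequent = 'r' (2 times each)


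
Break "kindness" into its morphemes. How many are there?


Word: "kindness"
Morphemes: kind / -ness
Each morpheme carries meaning
= 2 morphemes


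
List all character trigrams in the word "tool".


Word: "tool" (length 4)
Number of trigrams = 4 - 3 + 1 = 2
  Position 0: "too"
  Position 1: "ool"
Trigrams = "too", "ool"


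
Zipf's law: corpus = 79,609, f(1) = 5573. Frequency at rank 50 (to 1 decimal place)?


Zipf's law: f(r) = f(1) / r
f(1) = 5573
f(50) = 5573 / 50
= 111.5 occurrences


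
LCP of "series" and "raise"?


Word 1: "series"
Word 2: "raise"
Comparing from start:
  Pos 0: 's' != 'r' (stop)
LCP = "" (length 0)


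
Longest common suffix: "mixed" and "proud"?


Word 1: "mixed"
Word 2: "proud"
Comparing from end:
  Pos -1: 'd' == 'd'
  Pos -2: 'e' != 'u' (stop)
LCS = "d" (length 1)


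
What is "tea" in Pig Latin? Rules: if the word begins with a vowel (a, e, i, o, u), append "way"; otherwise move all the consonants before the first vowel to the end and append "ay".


Word: "tea"
Starts with consonant(s) → move to end, add 'ay'
Consonant cluster: "t"
Pig Latin = "eatay"


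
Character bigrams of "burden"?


Word: "burden" (length 6)
Number of bigrams = 6 - 2 + 1 = 5
  Position 0: "bu"
  Position 1: "ur"
  Position 2: "rd"
  Position 3: "de"
  Position 4: "en"
Bigrams = "bu", "ur", "rd", "de", "en"


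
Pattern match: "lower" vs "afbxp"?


Pattern of "lower": [0, 1, 2, 3, 4]
Pattern of "afbxp": [0, 1, 2, 3, 4]
Patterns match
Same pattern = Yes


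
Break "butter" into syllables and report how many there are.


Word: "butter"
Syllable breakdown: but | ter
Counting: 2 parts
= 2 syllables


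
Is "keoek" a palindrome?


Word: "keoek"
Reversed: "keoek"
Forward == Backward? keoek == keoek
Palindrome = Yes


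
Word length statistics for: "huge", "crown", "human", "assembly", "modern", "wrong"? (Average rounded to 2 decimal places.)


Lengths: "huge"=4, "crown"=5, "human"=5, "assembly"=8, "modern"=6, "wrong"=5
Sum = 33, Count = 6
Average = 33/6 = 5.50
= avg=5.50, min=4, max=8


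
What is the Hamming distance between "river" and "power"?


Comparing character by character (same length = 5):
  Pos 0: 'r' vs 'p' !=
  Pos 1: 'i' vs 'o' !=
  Pos 2: 'v' vs 'w' !=
  Pos 3: 'e' vs 'e' =
  Pos 4: 'r' vs 'r' =
Hamming distance = 3


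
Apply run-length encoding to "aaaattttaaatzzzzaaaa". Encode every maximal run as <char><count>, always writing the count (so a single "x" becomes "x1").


String: "aaaattttaaatzzzzaaaa"
Scanning for consecutive runs:
  'a' x 4
  't' x 4
  'a' x 3
  't' x 1
  'z' x 4
  'a' x 4
RLE = "a4t4a3t1z4a4"


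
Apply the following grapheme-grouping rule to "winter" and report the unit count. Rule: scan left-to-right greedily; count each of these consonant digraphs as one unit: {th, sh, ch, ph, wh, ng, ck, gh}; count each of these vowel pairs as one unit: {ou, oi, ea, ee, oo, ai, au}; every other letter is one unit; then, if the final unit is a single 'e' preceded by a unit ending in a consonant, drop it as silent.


Word: "winter" (6 letters)
Left-to-right scan:
  1. 'w' (letter)
  2. 'i' (letter)
  3. 'n' (letter)
  4. 't' (letter)
  5. 'e' (letter)
  6. 'r' (letter)
Units from scan: 6
Sound units = 6 units


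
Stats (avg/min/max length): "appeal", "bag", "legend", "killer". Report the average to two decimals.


Lengths: "appeal"=6, "bag"=3, "legend"=6, "killer"=6
Sum = 21, Count = 4
Average = 21/4 = 5.25
= avg=5.25, min=3, max=6


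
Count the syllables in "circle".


Word: "circle"
Syllable breakdown: cir · cle
Counting: 2 parts
= 2 syllables


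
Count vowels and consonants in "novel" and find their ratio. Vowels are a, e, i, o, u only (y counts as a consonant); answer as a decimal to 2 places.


Word: "novel"
Vowels (a,e,i,o,u): 2
Consonants: 3
Ratio = 2/3
= 0.67


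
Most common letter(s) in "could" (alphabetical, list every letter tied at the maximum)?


Word: "could"
Letter counts:
  'c': 1
  'd': 1
  'l': 1
  'o': 1
  'u': 1
Maximum count = 1
Most frequent = 'c', 'd', 'l', 'o', 'u' (1 time each)


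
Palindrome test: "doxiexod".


Word: "doxiexod"
Reversed: "doxeixod"
Forward == Backward? doxiexod != doxeixod
Palindrome = No


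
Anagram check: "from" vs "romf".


Word 1: "from" → sorted: fmor
Word 2: "romf" → sorted: fmor
Same letters? fmor == fmor
Anagram = Yes


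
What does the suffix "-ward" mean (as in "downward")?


Suffix: -ward
Example: downward = down + -ward
Meaning = in the direction of


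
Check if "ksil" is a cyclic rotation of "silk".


Word: "silk", Candidate: "ksil"
Method: check if candidate is substring of word+word
"silksilk" contains "ksil"? Yes
Is rotation = Yes


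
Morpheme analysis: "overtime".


Word: "overtime"
Morphemes: over- | time
Each morpheme carries meaning
= 2 morphemes


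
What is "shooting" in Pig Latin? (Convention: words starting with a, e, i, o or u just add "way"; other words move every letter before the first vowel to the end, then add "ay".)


Word: "shooting"
Starts with consonant(s) → move to end, add 'ay'
Consonant cluster: "sh"
Pig Latin = "ootingshay"


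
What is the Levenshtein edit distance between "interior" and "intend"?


Word 1: "interior" (length 8)
Word 2: "intend" (length 6)
One optimal edit sequence (insert/delete/substitute each cost 1):
  1. keep 'i'
  2. keep 'n'
  3. keep 't'
  4. keep 'e'
  5. delete 'r'  (+1)
  6. delete 'i'  (+1)
  7. substitute 'o' -> 'n'  (+1)
  8. substitute 'r' -> 'd'  (+1)
Total edit operations: 4
Edit distance = 4


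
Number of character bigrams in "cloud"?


Word: "cloud" (length 5)
Number of 2-grams = length - 2 + 1 = 5 - 2 + 1
= 4


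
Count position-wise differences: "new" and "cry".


Comparing character by character (same length = 3):
  Pos 0: 'n' vs 'c' !=
  Pos 1: 'e' vs 'r' !=
  Pos 2: 'w' vs 'y' !=
Hamming distance = 3


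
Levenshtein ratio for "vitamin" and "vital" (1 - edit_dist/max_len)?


Word 1: "vitamin" (length 7)
Word 2: "vital" (length 5)
One optimal edit sequence:
  1. keep 'v'
  2. keep 'i'
  3. keep 't'
  4. keep 'a'
  5. delete 'm'  (+1)
  6. delete 'i'  (+1)
  7. substitute 'n' -> 'l'  (+1)
Edit distance = 3
Max length = max(7, 5) = 7
Similarity = 1 - 3/7
= 0.5714


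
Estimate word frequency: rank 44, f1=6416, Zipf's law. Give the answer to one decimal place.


Zipf's law: f(r) = f(1) / r
f(1) = 6416
f(44) = 6416 / 44
= 145.8 occurrences


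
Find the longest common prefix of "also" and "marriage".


Word 1: "also"
Word 2: "marriage"
Comparing from start:
  Pos 0: 'a' != 'm' (stop)
LCP = "" (length 0)


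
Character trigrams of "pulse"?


Word: "pulse" (length 5)
Number of trigrams = 5 - 3 + 1 = 3
  Position 0: "pul"
  Position 1: "uls"
  Position 2: "lse"
Trigrams = "pul", "uls", "lse"


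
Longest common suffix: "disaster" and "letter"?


Word 1: "disaster"
Word 2: "letter"
Comparing from end:
  Pos -1: 'r' == 'r'
  Pos -2: 'e' == 'e'
  Pos -3: 't' == 't'
  Pos -4: 's' != 't' (stop)
LCS = "ter" (length 3)


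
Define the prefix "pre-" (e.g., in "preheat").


Prefix: pre-
Example: preheat (pre- + heat)
Meaning = before


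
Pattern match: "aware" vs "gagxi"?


Pattern of "aware": [0, 1, 0, 2, 3]
Pattern of "gagxi": [0, 1, 0, 2, 3]
Patterns match
Same pattern = Yes


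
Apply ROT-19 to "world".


Word: "world"
Shift: 19
Each letter → (letter + shift) mod 26:
  'w' (22) + 19 = 15 → 'p'
  'o' (14) + 19 = 7 → 'h'
  'r' (17) + 19 = 10 → 'k'
  'l' (11) + 19 = 4 → 'e'
  'd' (3) + 19 = 22 → 'w'
Result = "phkew"


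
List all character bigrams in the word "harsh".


Word: "harsh" (length 5)
Number of bigrams = 5 - 2 + 1 = 4
  Position 0: "ha"
  Position 1: "ar"
  Position 2: "rs"
  Position 3: "sh"
Bigrams = "ha", "ar", "rs", "sh"


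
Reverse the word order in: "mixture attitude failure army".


Original: "mixture attitude failure army"
Words (1..n): mixture | attitude | failure | army
Reversed (n..1): army | failure | attitude | mixture
Result = "army failure attitude mixture"


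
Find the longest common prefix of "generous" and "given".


Word 1: "generous"
Word 2: "given"
Comparing from start:
  Pos 0: 'g' == 'g'
  Pos 1: 'e' != 'i' (stop)
LCP = "g" (length 1)


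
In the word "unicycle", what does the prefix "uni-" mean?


Prefix: uni-
As in: unicycle -> uni- + cycle
Meaning = one


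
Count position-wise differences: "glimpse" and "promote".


Comparing character by character (same length = 7):
  Pos 0: 'g' vs 'p' !=
  Pos 1: 'l' vs 'r' !=
  Pos 2: 'i' vs 'o' !=
  Pos 3: 'm' vs 'm' =
  Pos 4: 'p' vs 'o' !=
  Pos 5: 's' vs 't' !=
  Pos 6: 'e' vs 'e' =
Hamming distance = 5


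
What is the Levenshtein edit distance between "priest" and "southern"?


Word 1: "priest" (length 6)
Word 2: "southern" (length 8)
One optimal edit sequence (insert/delete/substitute each cost 1):
  1. insert 's'  (+1)
  2. insert 'o'  (+1)
  3. substitute 'p' -> 'u'  (+1)
  4. substitute 'r' -> 't'  (+1)
  5. substitute 'i' -> 'h'  (+1)
  6. keep 'e'
  7. substitute 's' -> 'r'  (+1)
  8. substitute 't' -> 'n'  (+1)
Total edit operations: 7
Edit distance = 7


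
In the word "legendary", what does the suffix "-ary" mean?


Suffix: -ary
Example: legendary = legend + -ary
Meaning = relating to
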